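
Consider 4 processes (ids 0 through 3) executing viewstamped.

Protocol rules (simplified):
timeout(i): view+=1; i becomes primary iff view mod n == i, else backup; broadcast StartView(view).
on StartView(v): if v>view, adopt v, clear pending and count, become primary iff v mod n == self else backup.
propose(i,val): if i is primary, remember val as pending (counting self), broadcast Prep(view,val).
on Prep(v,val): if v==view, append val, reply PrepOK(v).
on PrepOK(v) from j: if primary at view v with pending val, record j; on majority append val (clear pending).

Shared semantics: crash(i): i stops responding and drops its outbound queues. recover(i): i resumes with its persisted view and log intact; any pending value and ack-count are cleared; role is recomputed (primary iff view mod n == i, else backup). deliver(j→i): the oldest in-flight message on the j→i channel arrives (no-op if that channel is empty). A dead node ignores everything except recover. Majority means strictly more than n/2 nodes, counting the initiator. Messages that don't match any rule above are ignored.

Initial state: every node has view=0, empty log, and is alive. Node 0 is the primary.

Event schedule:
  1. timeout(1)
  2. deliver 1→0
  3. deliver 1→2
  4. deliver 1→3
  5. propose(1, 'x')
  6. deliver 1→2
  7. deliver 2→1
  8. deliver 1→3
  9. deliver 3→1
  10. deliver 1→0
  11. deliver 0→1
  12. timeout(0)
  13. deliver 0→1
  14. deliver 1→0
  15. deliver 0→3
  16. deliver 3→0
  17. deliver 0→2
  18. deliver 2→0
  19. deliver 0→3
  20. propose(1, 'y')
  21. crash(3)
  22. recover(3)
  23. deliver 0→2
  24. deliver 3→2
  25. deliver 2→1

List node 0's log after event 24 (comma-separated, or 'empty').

x

e1 timeout(1): 1[prim,v=1,-]
e2 deliver 1→0: 0[back,v=1,-]
e3 deliver 1→2: 2[back,v=1,-]
e4 deliver 1→3: 3[back,v=1,-]
e5 propose(1,'x'): ·
e6 deliver 1→2: 2[back,v=1,x]
e7 deliver 2→1: ·
e8 deliver 1→3: 3[back,v=1,x]
e9 deliver 3→1: 1[prim,v=1,x]
e10 deliver 1→0: 0[back,v=1,x]
e11 deliver 0→1: ·
e12 timeout(0): 0[back,v=2,x]
e13 deliver 0→1: 1[back,v=2,x]
e14 deliver 1→0: ·
e15 deliver 0→3: 3[back,v=2,x]
e16 deliver 3→0: ·
e17 deliver 0→2: 2[prim,v=2,x]
e18 deliver 2→0: ·
e19 deliver 0→3: ·
e20 propose(1,'y'): ·
e21 crash(3): 3[✗back,v=2,x]
e22 recover(3): 3[back,v=2,x]
e23 deliver 0→2: ·
e24 deliver 3→2: ·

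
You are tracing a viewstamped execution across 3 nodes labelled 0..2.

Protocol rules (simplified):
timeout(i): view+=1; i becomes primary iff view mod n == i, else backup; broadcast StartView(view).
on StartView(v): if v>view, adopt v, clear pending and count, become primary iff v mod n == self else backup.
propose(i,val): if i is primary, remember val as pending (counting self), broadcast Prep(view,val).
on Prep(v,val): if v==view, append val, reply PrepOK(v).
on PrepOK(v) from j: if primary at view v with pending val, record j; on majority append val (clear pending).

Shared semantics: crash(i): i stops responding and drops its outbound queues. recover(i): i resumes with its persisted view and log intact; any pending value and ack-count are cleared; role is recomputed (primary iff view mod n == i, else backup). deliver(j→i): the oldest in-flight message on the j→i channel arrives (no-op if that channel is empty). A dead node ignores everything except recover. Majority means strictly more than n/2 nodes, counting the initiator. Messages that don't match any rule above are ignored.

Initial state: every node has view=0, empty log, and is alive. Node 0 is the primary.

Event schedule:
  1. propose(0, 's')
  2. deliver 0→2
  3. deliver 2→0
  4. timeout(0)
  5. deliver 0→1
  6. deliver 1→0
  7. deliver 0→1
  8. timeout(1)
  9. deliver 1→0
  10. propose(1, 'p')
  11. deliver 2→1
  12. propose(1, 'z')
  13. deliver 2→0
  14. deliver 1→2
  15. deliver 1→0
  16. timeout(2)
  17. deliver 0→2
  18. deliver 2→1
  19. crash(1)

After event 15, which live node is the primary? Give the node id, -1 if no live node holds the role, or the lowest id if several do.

step 1 propose(0,'s'): —
step 2 deliver 0→2: 2={back,v=0,log=s}
step 3 deliver 2→0: 0={prim,v=0,log=s}
step 4 timeout(0): 0={back,v=1,log=s}
step 5 deliver 0→1: 1={back,v=0,log=s}
step 6 deliver 1→0: —
step 7 deliver 0→1: 1={prim,v=1,log=s}
step 8 timeout(1): 1={back,v=2,log=s}
step 9 deliver 1→0: 0={back,v=2,log=s}
step 10 propose(1,'p'): —
step 11 deliver 2→1: —
step 12 propose(1,'z'): —
step 13 deliver 2→0: —
step 14 deliver 1→2: 2={prim,v=2,log=s}
step 15 deliver 1→0: —

2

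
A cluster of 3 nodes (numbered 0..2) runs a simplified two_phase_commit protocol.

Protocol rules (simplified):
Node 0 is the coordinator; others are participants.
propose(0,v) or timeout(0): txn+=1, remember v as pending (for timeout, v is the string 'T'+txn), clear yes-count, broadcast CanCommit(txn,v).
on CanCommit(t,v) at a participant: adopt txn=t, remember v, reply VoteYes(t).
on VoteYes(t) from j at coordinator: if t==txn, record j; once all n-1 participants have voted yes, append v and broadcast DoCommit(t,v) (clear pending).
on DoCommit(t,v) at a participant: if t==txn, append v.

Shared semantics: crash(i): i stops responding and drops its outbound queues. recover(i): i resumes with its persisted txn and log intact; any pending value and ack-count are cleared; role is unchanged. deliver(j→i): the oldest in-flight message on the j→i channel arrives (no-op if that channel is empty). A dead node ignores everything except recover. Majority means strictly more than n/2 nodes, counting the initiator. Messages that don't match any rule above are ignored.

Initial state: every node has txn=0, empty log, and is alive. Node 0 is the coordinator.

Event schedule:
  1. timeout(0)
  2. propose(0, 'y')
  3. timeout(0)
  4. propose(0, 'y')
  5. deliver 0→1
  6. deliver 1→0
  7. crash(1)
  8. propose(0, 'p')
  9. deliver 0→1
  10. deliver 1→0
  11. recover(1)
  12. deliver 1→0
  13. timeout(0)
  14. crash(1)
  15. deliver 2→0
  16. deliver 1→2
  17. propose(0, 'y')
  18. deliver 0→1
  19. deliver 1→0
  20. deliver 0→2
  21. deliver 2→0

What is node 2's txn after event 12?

[1] timeout(0) → N0(coor t1 [-])
[2] propose(0,'y') → N0(coor t2 [-])
[3] timeout(0) → N0(coor t3 [-])
[4] propose(0,'y') → N0(coor t4 [-])
[5] deliver 0→1 → N1(part t1 [-])
[6] deliver 1→0 → ∅
[7] crash(1) → N1(✗part t1 [-])
[8] propose(0,'p') → N0(coor t5 [-])
[9] deliver 0→1 → ∅
[10] deliver 1→0 → ∅
[11] recover(1) → N1(part t1 [-])
[12] deliver 1→0 → ∅

0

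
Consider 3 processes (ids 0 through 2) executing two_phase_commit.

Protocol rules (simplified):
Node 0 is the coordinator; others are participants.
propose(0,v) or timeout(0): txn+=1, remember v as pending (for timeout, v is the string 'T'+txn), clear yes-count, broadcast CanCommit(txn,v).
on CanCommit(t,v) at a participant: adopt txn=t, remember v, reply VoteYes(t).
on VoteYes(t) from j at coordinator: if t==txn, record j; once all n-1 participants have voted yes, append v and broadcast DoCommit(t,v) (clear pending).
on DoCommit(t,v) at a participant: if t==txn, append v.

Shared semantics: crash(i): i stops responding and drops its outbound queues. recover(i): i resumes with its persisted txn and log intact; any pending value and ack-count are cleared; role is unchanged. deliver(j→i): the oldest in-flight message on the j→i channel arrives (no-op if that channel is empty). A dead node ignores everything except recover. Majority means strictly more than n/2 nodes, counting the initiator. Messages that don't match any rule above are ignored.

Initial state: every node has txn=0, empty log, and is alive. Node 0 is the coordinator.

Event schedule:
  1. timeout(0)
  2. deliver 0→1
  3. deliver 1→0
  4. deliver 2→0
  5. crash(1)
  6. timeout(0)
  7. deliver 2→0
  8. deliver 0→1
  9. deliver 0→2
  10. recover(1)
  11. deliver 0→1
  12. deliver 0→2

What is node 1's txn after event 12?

[1] timeout(0) → N0(coor t1 [-])
[2] deliver 0→1 → N1(part t1 [-])
[3] deliver 1→0 → ∅
[4] deliver 2→0 → ∅
[5] crash(1) → N1(✗part t1 [-])
[6] timeout(0) → N0(coor t2 [-])
[7] deliver 2→0 → ∅
[8] deliver 0→1 → ∅
[9] deliver 0→2 → N2(part t1 [-])
[10] recover(1) → N1(part t1 [-])
[11] deliver 0→1 → N1(part t2 [-])
[12] deliver 0→2 → N2(part t2 [-])

2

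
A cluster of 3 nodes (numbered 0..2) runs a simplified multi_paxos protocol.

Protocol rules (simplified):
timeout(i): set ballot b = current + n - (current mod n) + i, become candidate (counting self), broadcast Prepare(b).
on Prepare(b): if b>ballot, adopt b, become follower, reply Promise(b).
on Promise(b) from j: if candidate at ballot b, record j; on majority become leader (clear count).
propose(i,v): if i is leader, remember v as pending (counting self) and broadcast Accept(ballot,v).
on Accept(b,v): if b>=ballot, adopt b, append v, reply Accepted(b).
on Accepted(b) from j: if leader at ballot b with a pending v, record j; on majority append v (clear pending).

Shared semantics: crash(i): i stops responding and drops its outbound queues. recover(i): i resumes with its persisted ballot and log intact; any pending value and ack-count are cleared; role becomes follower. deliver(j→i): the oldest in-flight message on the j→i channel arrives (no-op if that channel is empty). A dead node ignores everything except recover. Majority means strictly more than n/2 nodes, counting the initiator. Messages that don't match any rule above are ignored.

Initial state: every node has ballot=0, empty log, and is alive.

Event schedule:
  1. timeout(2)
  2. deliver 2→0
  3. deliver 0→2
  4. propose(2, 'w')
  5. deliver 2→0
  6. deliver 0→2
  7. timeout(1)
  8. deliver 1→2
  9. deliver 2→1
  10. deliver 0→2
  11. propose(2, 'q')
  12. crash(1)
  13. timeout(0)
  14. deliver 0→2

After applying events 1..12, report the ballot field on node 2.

5

[1] timeout(2) → N2(cand b5 [-])
[2] deliver 2→0 → N0(foll b5 [-])
[3] deliver 0→2 → N2(lead b5 [-])
[4] propose(2,'w') → ∅
[5] deliver 2→0 → N0(foll b5 [w])
[6] deliver 0→2 → N2(lead b5 [w])
[7] timeout(1) → N1(cand b4 [-])
[8] deliver 1→2 → ∅
[9] deliver 2→1 → N1(foll b5 [-])
[10] deliver 0→2 → ∅
[11] propose(2,'q') → ∅
[12] crash(1) → N1(✗foll b5 [-])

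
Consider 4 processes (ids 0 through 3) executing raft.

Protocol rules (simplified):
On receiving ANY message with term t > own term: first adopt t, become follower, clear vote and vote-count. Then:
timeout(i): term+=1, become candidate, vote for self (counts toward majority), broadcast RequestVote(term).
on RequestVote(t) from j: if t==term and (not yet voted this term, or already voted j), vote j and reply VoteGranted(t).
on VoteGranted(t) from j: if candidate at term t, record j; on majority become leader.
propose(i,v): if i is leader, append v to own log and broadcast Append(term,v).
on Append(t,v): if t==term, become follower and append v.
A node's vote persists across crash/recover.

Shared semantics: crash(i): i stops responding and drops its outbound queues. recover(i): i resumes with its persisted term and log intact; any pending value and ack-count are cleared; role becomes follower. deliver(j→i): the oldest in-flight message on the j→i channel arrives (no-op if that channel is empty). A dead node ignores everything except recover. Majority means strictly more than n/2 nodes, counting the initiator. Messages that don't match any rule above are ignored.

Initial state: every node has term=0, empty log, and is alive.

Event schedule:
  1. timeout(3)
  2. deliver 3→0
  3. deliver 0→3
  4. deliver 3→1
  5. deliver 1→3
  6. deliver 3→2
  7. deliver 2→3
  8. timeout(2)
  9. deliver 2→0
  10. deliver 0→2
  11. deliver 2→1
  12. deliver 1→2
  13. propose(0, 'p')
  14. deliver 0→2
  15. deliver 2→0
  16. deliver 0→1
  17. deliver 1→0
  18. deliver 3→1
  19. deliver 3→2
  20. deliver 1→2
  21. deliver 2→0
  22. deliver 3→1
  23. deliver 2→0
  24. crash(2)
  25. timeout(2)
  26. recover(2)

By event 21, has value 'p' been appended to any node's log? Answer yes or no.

no

1. timeout(3):  <3:cand t1 ->
2. deliver 3→0:  <0:foll t1 ->
3. deliver 0→3:  nop
4. deliver 3→1:  <1:foll t1 ->
5. deliver 1→3:  <3:lead t1 ->
6. deliver 3→2:  <2:foll t1 ->
7. deliver 2→3:  nop
8. timeout(2):  <2:cand t2 ->
9. deliver 2→0:  <0:foll t2 ->
10. deliver 0→2:  nop
11. deliver 2→1:  <1:foll t2 ->
12. deliver 1→2:  <2:lead t2 ->
13. propose(0,'p'):  nop
14. deliver 0→2:  nop
15. deliver 2→0:  nop
16. deliver 0→1:  nop
17. deliver 1→0:  nop
18. deliver 3→1:  nop
19. deliver 3→2:  nop
20. deliver 1→2:  nop
21. deliver 2→0:  nop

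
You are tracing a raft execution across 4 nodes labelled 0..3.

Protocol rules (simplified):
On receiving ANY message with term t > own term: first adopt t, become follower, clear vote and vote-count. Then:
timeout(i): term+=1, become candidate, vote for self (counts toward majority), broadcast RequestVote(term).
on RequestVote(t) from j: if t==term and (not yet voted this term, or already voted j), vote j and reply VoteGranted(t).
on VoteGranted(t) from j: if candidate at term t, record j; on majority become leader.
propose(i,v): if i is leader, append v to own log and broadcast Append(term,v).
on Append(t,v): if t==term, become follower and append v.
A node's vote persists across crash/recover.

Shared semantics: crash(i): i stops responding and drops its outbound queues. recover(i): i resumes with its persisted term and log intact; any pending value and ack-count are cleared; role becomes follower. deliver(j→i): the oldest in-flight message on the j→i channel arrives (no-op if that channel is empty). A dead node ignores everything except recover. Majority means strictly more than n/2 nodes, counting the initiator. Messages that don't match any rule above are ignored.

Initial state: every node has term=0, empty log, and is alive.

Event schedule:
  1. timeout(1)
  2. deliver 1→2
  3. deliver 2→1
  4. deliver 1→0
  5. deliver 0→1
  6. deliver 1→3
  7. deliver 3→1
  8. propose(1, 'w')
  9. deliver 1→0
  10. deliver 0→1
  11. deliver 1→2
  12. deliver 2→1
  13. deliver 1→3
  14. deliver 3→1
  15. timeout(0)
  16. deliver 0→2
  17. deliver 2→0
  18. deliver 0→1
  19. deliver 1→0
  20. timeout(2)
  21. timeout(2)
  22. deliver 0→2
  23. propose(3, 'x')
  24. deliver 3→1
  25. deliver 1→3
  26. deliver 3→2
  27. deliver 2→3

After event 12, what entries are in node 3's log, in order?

empty

after 1 — timeout(1): n1:cand/t1/[-]
after 2 — deliver 1→2: n2:foll/t1/[-]
after 3 — deliver 2→1: ·
after 4 — deliver 1→0: n0:foll/t1/[-]
after 5 — deliver 0→1: n1:lead/t1/[-]
after 6 — deliver 1→3: n3:foll/t1/[-]
after 7 — deliver 3→1: ·
after 8 — propose(1,'w'): n1:lead/t1/[w]
after 9 — deliver 1→0: n0:foll/t1/[w]
after 10 — deliver 0→1: ·
after 11 — deliver 1→2: n2:foll/t1/[w]
after 12 — deliver 2→1: ·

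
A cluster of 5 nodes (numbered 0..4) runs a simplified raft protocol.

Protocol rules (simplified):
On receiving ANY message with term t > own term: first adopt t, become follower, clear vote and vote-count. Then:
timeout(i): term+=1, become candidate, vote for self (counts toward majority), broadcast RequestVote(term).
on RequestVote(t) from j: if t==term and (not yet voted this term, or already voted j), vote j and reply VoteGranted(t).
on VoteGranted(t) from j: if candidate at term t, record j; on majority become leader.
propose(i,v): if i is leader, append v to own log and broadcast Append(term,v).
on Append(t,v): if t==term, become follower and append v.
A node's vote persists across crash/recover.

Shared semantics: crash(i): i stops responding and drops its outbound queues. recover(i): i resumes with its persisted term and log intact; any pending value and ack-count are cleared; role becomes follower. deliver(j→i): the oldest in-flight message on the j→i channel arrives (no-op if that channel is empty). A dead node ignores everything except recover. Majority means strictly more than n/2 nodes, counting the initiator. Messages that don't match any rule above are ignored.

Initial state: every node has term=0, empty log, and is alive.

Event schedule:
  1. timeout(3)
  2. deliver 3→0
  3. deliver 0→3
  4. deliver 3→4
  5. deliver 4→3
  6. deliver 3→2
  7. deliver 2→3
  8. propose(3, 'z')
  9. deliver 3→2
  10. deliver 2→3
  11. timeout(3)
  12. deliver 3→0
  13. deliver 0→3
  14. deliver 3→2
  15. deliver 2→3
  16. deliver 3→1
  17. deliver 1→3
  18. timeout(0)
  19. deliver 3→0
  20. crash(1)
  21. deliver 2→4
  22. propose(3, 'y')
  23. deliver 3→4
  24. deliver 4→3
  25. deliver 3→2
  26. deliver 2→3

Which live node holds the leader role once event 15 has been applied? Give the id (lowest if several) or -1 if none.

-1

1. timeout(3):  <3:cand t1 ->
2. deliver 3→0:  <0:foll t1 ->
3. deliver 0→3:  nop
4. deliver 3→4:  <4:foll t1 ->
5. deliver 4→3:  <3:lead t1 ->
6. deliver 3→2:  <2:foll t1 ->
7. deliver 2→3:  nop
8. propose(3,'z'):  <3:lead t1 z>
9. deliver 3→2:  <2:foll t1 z>
10. deliver 2→3:  nop
11. timeout(3):  <3:cand t2 z>
12. deliver 3→0:  <0:foll t1 z>
13. deliver 0→3:  nop
14. deliver 3→2:  <2:foll t2 z>
15. deliver 2→3:  nop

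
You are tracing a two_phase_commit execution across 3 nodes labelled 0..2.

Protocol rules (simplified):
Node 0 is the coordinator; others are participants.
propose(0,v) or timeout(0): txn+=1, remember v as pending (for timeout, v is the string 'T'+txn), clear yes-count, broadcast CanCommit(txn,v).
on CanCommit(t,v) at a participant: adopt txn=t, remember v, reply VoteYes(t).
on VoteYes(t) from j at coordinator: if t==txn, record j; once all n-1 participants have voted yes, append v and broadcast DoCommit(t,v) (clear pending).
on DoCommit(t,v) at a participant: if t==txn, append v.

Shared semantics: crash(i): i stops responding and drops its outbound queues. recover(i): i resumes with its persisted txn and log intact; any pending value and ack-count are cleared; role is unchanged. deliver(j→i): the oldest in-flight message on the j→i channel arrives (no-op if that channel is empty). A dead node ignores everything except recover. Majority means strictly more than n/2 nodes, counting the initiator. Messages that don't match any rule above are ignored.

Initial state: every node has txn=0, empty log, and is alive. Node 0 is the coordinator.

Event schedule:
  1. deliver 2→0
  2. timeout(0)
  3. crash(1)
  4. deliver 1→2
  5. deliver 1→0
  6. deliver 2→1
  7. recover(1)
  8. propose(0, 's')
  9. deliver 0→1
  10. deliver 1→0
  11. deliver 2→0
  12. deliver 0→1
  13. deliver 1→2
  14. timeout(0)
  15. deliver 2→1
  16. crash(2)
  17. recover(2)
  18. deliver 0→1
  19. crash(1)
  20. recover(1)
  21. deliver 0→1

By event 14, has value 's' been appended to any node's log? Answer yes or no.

no

e1 deliver 2→0: ·
e2 timeout(0): 0[coor,t=1,-]
e3 crash(1): 1[✗part,t=0,-]
e4 deliver 1→2: ·
e5 deliver 1→0: ·
e6 deliver 2→1: ·
e7 recover(1): 1[part,t=0,-]
e8 propose(0,'s'): 0[coor,t=2,-]
e9 deliver 0→1: 1[part,t=1,-]
e10 deliver 1→0: ·
e11 deliver 2→0: ·
e12 deliver 0→1: 1[part,t=2,-]
e13 deliver 1→2: ·
e14 timeout(0): 0[coor,t=3,-]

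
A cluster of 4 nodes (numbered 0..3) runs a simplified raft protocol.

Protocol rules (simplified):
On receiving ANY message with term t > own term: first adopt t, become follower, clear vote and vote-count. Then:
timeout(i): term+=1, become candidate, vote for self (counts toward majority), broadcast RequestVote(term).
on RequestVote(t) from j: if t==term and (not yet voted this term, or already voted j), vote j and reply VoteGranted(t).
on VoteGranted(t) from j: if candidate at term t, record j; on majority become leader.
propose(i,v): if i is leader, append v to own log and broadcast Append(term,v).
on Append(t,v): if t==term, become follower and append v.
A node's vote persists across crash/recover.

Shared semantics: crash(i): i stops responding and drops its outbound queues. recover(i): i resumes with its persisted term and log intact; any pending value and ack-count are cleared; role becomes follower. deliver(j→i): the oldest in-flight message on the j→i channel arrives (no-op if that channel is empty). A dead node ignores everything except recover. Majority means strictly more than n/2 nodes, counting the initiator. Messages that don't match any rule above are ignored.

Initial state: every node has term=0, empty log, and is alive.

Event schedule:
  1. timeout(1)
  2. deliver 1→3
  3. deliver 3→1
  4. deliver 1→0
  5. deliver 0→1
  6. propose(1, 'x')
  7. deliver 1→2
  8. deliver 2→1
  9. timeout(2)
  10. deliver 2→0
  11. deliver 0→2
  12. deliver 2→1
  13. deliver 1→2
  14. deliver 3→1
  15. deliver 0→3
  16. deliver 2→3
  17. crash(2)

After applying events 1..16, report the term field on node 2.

2

step 1 timeout(1): 1={cand,t=1,log=-}
step 2 deliver 1→3: 3={foll,t=1,log=-}
step 3 deliver 3→1: —
step 4 deliver 1→0: 0={foll,t=1,log=-}
step 5 deliver 0→1: 1={lead,t=1,log=-}
step 6 propose(1,'x'): 1={lead,t=1,log=x}
step 7 deliver 1→2: 2={foll,t=1,log=-}
step 8 deliver 2→1: —
step 9 timeout(2): 2={cand,t=2,log=-}
step 10 deliver 2→0: 0={foll,t=2,log=-}
step 11 deliver 0→2: —
step 12 deliver 2→1: 1={foll,t=2,log=x}
step 13 deliver 1→2: —
step 14 deliver 3→1: —
step 15 deliver 0→3: —
step 16 deliver 2→3: 3={foll,t=2,log=-}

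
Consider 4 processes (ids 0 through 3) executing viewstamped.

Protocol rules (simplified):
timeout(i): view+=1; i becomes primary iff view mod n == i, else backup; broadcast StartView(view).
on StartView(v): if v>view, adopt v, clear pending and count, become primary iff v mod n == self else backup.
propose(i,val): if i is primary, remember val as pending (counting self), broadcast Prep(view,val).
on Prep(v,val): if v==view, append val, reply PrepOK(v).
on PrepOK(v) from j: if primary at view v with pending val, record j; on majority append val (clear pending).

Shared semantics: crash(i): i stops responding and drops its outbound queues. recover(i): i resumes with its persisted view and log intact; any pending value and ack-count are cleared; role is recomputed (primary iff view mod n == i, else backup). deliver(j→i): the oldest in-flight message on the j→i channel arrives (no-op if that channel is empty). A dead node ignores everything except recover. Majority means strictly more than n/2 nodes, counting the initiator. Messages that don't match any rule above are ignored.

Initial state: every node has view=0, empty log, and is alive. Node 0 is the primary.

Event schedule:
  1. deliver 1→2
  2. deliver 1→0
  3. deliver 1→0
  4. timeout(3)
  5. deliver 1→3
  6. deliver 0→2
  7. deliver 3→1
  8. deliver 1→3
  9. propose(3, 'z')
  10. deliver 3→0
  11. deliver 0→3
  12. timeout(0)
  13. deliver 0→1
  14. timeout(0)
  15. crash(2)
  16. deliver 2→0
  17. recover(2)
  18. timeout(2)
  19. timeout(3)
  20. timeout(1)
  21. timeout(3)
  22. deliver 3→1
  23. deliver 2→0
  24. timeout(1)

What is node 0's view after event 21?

3

after 1 — deliver 1→2: ·
after 2 — deliver 1→0: ·
after 3 — deliver 1→0: ·
after 4 — timeout(3): n3:back/v1/[-]
after 5 — deliver 1→3: ·
after 6 — deliver 0→2: ·
after 7 — deliver 3→1: n1:prim/v1/[-]
after 8 — deliver 1→3: ·
after 9 — propose(3,'z'): ·
after 10 — deliver 3→0: n0:back/v1/[-]
after 11 — deliver 0→3: ·
after 12 — timeout(0): n0:back/v2/[-]
after 13 — deliver 0→1: n1:back/v2/[-]
after 14 — timeout(0): n0:back/v3/[-]
after 15 — crash(2): n2:✗back/v0/[-]
after 16 — deliver 2→0: ·
after 17 — recover(2): n2:back/v0/[-]
after 18 — timeout(2): n2:back/v1/[-]
after 19 — timeout(3): n3:back/v2/[-]
after 20 — timeout(1): n1:back/v3/[-]
after 21 — timeout(3): n3:prim/v3/[-]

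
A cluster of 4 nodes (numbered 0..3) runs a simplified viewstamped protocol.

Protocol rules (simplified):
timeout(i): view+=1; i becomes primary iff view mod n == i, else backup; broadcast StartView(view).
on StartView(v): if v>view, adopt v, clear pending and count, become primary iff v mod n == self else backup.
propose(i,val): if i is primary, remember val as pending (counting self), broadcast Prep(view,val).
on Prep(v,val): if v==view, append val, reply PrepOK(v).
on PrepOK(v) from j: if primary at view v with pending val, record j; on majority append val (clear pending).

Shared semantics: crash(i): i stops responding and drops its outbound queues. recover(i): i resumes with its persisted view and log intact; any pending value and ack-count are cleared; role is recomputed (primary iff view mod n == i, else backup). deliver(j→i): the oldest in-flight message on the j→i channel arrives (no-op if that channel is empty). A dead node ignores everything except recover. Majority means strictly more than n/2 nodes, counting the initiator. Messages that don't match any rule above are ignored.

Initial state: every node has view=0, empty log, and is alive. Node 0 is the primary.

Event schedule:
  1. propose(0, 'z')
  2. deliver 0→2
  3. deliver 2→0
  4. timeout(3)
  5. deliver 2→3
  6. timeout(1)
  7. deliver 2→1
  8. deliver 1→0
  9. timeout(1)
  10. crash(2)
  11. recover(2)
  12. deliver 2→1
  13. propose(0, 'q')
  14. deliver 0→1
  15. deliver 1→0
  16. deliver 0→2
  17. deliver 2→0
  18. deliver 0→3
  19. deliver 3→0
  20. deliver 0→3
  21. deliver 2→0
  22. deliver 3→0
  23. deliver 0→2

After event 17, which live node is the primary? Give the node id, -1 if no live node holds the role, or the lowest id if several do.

after 1 — propose(0,'z'): ·
after 2 — deliver 0→2: n2:back/v0/[z]
after 3 — deliver 2→0: ·
after 4 — timeout(3): n3:back/v1/[-]
after 5 — deliver 2→3: ·
after 6 — timeout(1): n1:prim/v1/[-]
after 7 — deliver 2→1: ·
after 8 — deliver 1→0: n0:back/v1/[-]
after 9 — timeout(1): n1:back/v2/[-]
after 10 — crash(2): n2:✗back/v0/[z]
after 11 — recover(2): n2:back/v0/[z]
after 12 — deliver 2→1: ·
after 13 — propose(0,'q'): ·
after 14 — deliver 0→1: ·
after 15 — deliver 1→0: n0:back/v2/[-]
after 16 — deliver 0→2: ·
after 17 — deliver 2→0: ·

-1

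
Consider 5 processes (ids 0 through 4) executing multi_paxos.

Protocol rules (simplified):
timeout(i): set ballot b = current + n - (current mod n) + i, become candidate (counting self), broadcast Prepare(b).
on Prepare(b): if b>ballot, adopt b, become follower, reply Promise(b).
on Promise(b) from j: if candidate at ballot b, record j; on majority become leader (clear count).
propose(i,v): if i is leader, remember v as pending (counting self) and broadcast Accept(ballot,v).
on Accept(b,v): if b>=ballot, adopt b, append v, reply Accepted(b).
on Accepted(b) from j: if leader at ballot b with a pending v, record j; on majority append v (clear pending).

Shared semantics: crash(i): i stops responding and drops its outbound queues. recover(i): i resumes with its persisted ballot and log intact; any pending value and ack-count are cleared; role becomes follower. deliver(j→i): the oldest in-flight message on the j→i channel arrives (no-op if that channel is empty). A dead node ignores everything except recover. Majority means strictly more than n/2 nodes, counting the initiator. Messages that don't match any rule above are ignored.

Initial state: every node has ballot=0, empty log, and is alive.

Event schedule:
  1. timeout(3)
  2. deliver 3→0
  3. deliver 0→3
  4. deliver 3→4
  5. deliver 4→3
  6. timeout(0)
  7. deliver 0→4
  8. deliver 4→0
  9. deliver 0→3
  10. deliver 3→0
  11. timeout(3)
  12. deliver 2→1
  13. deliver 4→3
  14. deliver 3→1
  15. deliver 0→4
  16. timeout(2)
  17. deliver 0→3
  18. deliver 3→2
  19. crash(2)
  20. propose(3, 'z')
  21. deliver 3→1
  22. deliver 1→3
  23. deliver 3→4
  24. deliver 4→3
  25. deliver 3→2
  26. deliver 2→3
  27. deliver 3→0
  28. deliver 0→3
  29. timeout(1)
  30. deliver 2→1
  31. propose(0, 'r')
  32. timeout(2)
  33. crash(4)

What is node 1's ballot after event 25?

18

e1 timeout(3): 3[cand,b=8,-]
e2 deliver 3→0: 0[foll,b=8,-]
e3 deliver 0→3: ·
e4 deliver 3→4: 4[foll,b=8,-]
e5 deliver 4→3: 3[lead,b=8,-]
e6 timeout(0): 0[cand,b=10,-]
e7 deliver 0→4: 4[foll,b=10,-]
e8 deliver 4→0: ·
e9 deliver 0→3: 3[foll,b=10,-]
e10 deliver 3→0: 0[lead,b=10,-]
e11 timeout(3): 3[cand,b=18,-]
e12 deliver 2→1: ·
e13 deliver 4→3: ·
e14 deliver 3→1: 1[foll,b=8,-]
e15 deliver 0→4: ·
e16 timeout(2): 2[cand,b=7,-]
e17 deliver 0→3: ·
e18 deliver 3→2: 2[foll,b=8,-]
e19 crash(2): 2[✗foll,b=8,-]
e20 propose(3,'z'): ·
e21 deliver 3→1: 1[foll,b=18,-]
e22 deliver 1→3: ·
e23 deliver 3→4: 4[foll,b=18,-]
e24 deliver 4→3: ·
e25 deliver 3→2: ·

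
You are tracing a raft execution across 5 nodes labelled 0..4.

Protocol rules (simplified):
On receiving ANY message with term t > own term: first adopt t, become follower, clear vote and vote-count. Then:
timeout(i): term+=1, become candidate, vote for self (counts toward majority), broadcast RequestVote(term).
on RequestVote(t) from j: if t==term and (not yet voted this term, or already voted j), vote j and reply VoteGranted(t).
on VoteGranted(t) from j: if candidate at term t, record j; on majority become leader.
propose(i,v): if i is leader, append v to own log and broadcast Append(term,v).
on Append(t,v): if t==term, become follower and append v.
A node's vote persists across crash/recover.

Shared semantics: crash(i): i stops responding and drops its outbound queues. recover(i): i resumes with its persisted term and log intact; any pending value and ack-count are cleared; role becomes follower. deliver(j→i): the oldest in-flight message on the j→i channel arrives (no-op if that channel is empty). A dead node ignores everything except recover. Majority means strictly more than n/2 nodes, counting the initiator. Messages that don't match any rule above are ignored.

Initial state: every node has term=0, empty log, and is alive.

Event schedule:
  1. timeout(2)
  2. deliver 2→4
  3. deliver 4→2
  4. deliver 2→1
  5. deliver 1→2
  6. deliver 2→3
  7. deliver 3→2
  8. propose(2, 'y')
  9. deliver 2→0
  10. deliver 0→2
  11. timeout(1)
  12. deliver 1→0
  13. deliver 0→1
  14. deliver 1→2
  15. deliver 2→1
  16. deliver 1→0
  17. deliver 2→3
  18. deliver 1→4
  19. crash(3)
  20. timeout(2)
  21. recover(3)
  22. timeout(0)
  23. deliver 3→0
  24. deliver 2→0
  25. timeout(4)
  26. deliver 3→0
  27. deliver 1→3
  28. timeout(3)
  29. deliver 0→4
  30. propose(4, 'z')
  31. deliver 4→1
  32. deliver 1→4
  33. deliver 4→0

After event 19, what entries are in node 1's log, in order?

after 1 — timeout(2): n2:cand/t1/[-]
after 2 — deliver 2→4: n4:foll/t1/[-]
after 3 — deliver 4→2: ·
after 4 — deliver 2→1: n1:foll/t1/[-]
after 5 — deliver 1→2: n2:lead/t1/[-]
after 6 — deliver 2→3: n3:foll/t1/[-]
after 7 — deliver 3→2: ·
after 8 — propose(2,'y'): n2:lead/t1/[y]
after 9 — deliver 2→0: n0:foll/t1/[-]
after 10 — deliver 0→2: ·
after 11 — timeout(1): n1:cand/t2/[-]
after 12 — deliver 1→0: n0:foll/t2/[-]
after 13 — deliver 0→1: ·
after 14 — deliver 1→2: n2:foll/t2/[y]
after 15 — deliver 2→1: ·
after 16 — deliver 1→0: ·
after 17 — deliver 2→3: n3:foll/t1/[y]
after 18 — deliver 1→4: n4:foll/t2/[-]
after 19 — crash(3): n3:✗foll/t1/[y]

empty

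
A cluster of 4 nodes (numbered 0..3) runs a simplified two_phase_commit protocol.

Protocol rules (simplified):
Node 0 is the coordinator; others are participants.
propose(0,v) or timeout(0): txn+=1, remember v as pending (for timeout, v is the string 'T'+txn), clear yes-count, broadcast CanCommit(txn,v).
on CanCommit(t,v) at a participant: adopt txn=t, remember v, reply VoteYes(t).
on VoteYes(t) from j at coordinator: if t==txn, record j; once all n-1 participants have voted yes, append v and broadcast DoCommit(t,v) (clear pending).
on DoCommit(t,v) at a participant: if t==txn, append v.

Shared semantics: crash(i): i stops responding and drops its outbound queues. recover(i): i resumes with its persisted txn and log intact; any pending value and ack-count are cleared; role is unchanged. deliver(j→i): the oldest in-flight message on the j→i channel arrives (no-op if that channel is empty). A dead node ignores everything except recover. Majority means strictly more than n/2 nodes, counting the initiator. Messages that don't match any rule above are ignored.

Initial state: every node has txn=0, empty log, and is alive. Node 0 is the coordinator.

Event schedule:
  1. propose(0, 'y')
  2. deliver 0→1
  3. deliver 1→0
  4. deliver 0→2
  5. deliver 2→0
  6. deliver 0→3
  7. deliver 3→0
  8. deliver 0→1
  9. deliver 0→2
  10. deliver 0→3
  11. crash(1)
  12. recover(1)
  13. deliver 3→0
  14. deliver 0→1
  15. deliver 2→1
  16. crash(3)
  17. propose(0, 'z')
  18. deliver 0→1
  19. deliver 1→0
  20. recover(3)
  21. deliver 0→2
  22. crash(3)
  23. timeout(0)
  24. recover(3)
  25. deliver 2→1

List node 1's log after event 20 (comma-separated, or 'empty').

after 1 — propose(0,'y'): n0:coor/t1/[-]
after 2 — deliver 0→1: n1:part/t1/[-]
after 3 — deliver 1→0: ·
after 4 — deliver 0→2: n2:part/t1/[-]
after 5 — deliver 2→0: ·
after 6 — deliver 0→3: n3:part/t1/[-]
after 7 — deliver 3→0: n0:coor/t1/[y]
after 8 — deliver 0→1: n1:part/t1/[y]
after 9 — deliver 0→2: n2:part/t1/[y]
after 10 — deliver 0→3: n3:part/t1/[y]
after 11 — crash(1): n1:✗part/t1/[y]
after 12 — recover(1): n1:part/t1/[y]
after 13 — deliver 3→0: ·
after 14 — deliver 0→1: ·
after 15 — deliver 2→1: ·
after 16 — crash(3): n3:✗part/t1/[y]
after 17 — propose(0,'z'): n0:coor/t2/[y]
after 18 — deliver 0→1: n1:part/t2/[y]
after 19 — deliver 1→0: ·
after 20 — recover(3): n3:part/t1/[y]

y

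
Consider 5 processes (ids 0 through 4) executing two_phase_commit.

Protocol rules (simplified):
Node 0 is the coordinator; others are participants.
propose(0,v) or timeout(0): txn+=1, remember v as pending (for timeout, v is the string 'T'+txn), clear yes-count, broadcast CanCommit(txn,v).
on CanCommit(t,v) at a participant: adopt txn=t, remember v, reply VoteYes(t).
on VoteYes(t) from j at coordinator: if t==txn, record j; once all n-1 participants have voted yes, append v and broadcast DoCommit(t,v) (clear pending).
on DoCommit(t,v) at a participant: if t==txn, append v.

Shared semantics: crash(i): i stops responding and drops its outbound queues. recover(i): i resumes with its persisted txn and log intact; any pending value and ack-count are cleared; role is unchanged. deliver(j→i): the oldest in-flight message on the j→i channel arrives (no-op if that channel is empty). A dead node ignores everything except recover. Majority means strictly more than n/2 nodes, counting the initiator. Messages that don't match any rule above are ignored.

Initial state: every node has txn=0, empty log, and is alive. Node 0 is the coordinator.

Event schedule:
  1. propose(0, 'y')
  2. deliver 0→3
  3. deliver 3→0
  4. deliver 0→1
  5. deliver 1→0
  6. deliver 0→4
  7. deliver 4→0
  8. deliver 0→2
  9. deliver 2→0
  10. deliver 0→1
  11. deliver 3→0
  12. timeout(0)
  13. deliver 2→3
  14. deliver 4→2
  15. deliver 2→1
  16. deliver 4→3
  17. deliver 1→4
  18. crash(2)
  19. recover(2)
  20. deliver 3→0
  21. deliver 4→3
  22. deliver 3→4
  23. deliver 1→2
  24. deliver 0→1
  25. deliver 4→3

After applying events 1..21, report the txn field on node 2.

step 1 propose(0,'y'): 0={coor,t=1,log=-}
step 2 deliver 0→3: 3={part,t=1,log=-}
step 3 deliver 3→0: —
step 4 deliver 0→1: 1={part,t=1,log=-}
step 5 deliver 1→0: —
step 6 deliver 0→4: 4={part,t=1,log=-}
step 7 deliver 4→0: —
step 8 deliver 0→2: 2={part,t=1,log=-}
step 9 deliver 2→0: 0={coor,t=1,log=y}
step 10 deliver 0→1: 1={part,t=1,log=y}
step 11 deliver 3→0: —
step 12 timeout(0): 0={coor,t=2,log=y}
step 13 deliver 2→3: —
step 14 deliver 4→2: —
step 15 deliver 2→1: —
step 16 deliver 4→3: —
step 17 deliver 1→4: —
step 18 crash(2): 2={✗part,t=1,log=-}
step 19 recover(2): 2={part,t=1,log=-}
step 20 deliver 3→0: —
step 21 deliver 4→3: —

1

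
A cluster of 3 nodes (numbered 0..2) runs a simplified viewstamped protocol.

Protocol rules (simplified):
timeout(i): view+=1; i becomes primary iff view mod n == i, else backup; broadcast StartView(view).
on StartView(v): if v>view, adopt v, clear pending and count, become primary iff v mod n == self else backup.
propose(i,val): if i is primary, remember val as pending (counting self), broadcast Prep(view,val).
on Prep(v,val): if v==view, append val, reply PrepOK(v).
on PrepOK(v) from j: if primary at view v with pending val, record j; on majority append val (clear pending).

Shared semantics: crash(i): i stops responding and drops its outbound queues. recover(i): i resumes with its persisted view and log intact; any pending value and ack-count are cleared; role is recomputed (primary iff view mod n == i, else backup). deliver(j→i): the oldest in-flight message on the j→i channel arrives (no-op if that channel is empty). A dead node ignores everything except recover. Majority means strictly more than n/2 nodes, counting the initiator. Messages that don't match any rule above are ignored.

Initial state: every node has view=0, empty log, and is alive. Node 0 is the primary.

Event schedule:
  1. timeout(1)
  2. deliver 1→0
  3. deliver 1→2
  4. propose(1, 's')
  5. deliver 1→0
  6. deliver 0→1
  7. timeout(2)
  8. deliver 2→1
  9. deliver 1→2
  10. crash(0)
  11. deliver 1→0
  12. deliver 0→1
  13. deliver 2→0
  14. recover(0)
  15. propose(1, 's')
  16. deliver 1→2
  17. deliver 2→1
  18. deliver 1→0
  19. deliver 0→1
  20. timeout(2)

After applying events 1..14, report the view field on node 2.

after 1 — timeout(1): n1:prim/v1/[-]
after 2 — deliver 1→0: n0:back/v1/[-]
after 3 — deliver 1→2: n2:back/v1/[-]
after 4 — propose(1,'s'): ·
after 5 — deliver 1→0: n0:back/v1/[s]
after 6 — deliver 0→1: n1:prim/v1/[s]
after 7 — timeout(2): n2:prim/v2/[-]
after 8 — deliver 2→1: n1:back/v2/[s]
after 9 — deliver 1→2: ·
after 10 — crash(0): n0:✗back/v1/[s]
after 11 — deliver 1→0: ·
after 12 — deliver 0→1: ·
after 13 — deliver 2→0: ·
after 14 — recover(0): n0:back/v1/[s]

2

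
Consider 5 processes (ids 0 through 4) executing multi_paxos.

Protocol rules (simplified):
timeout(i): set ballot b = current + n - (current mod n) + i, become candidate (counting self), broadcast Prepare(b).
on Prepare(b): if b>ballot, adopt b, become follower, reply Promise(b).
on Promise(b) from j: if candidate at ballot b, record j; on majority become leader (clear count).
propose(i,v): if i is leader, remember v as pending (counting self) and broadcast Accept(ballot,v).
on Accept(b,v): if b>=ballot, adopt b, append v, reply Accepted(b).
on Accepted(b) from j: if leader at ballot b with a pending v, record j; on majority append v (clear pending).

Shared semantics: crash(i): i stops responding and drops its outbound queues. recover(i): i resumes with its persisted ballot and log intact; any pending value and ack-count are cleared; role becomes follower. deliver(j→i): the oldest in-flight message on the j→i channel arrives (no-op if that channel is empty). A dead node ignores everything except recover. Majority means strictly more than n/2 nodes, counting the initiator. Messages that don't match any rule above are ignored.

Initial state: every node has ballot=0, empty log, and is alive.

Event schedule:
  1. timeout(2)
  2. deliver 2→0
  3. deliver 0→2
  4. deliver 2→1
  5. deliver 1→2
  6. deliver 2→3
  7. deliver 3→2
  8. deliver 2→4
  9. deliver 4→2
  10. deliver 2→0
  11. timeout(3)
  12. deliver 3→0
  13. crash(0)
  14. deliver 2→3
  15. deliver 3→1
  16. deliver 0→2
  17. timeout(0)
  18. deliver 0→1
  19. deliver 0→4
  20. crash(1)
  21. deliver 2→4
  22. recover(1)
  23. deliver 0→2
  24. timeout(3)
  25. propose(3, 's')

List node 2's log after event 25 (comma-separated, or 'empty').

empty

after 1 — timeout(2): n2:cand/b7/[-]
after 2 — deliver 2→0: n0:foll/b7/[-]
after 3 — deliver 0→2: ·
after 4 — deliver 2→1: n1:foll/b7/[-]
after 5 — deliver 1→2: n2:lead/b7/[-]
after 6 — deliver 2→3: n3:foll/b7/[-]
after 7 — deliver 3→2: ·
after 8 — deliver 2→4: n4:foll/b7/[-]
after 9 — deliver 4→2: ·
after 10 — deliver 2→0: ·
after 11 — timeout(3): n3:cand/b13/[-]
after 12 — deliver 3→0: n0:foll/b13/[-]
after 13 — crash(0): n0:✗foll/b13/[-]
after 14 — deliver 2→3: ·
after 15 — deliver 3→1: n1:foll/b13/[-]
after 16 — deliver 0→2: ·
after 17 — timeout(0): ·
after 18 — deliver 0→1: ·
after 19 — deliver 0→4: ·
after 20 — crash(1): n1:✗foll/b13/[-]
after 21 — deliver 2→4: ·
after 22 — recover(1): n1:foll/b13/[-]
after 23 — deliver 0→2: ·
after 24 — timeout(3): n3:cand/b18/[-]
after 25 — propose(3,'s'): ·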